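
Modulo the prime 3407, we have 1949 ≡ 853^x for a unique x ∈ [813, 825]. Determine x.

823

Compute 853^813 mod 3407 = 2135, then multiply by 853 repeatedly:
  853^813=2135  853^814=1817  853^815=3123  853^816=3052  853^817=408
  853^818=510  853^819=2341  853^820=371  853^821=3019  853^822=2922
  853^823=1949
Found 1949 at exponent 823.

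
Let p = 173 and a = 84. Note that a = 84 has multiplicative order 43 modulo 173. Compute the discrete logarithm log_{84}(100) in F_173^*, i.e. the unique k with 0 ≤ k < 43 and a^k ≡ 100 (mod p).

Successive powers of 84 modulo 173:
  84^0=1  84^1=84  84^2=136  84^3=6  84^4=158  84^5=124
  84^6=36  84^7=83  84^8=52  84^9=43  84^10=152  84^11=139
  84^12=85  84^13=47  84^14=142  84^15=164  84^16=109  84^17=160
  84^18=119  84^19=135  84^20=95  84^21=22  84^22=118  84^23=51
  84^24=132  84^25=16  84^26=133  84^27=100
So 84^27 ≡ 100 (mod 173), giving k = 27.

27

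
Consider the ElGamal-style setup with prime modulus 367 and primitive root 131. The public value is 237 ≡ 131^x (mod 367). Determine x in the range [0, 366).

160

Baby-step giant-step with m = ceil(sqrt(366)) = 20.
Baby table (131^j mod 367 for j=0..19):
  0:1  1:131  2:279  3:216  4:37  5:76  6:47  7:285
  8:268  9:243  10:271  11:269  12:7  13:183  14:118  15:44
  16:259  17:165  18:329  19:160
Giant step factor: 131^(-20) ≡ 188 (mod 367).
Scan 237·188^i mod 367 for i = 0, 1, …:
  i=0: 237   i=1: 149   i=2: 120   i=3: 173
  i=4: 228   i=5: 292   i=6: 213   i=7: 41
  i=8: 1
Match at i=8, j=0: x = 8·20 + 0 = 160.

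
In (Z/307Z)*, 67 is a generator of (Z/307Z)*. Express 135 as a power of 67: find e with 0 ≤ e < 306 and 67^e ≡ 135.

196

Baby-step giant-step with m = ceil(sqrt(306)) = 18.
Baby table (67^j mod 307 for j=0..17):
  0:1  1:67  2:191  3:210  4:255  5:200  6:199  7:132
  8:248  9:38  10:90  11:197  12:305  13:173  14:232  15:194
  16:104  17:214
Giant step factor: 67^(-18) ≡ 280 (mod 307).
Scan 135·280^i mod 307 for i = 0, 1, …:
  i=0: 135   i=1: 39   i=2: 175   i=3: 187
  i=4: 170   i=5: 15   i=6: 209   i=7: 190
  i=8: 89   i=9: 53   i=10: 104
Match at i=10, j=16: e = 10·18 + 16 = 196.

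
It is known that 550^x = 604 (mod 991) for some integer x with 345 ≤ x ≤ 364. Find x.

347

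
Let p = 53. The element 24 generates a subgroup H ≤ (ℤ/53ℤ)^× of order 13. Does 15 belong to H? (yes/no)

⟨24⟩ has order 13; its elements mod 53 are {1, 10, 13, 15, 16, 24, 28, 36, 42, 44, 46, 47, 49}.
15 is in this set.

yes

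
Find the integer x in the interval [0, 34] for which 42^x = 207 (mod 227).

4

Compute 42^0 mod 227 = 1, then multiply by 42 repeatedly:
  42^0=1  42^1=42  42^2=175  42^3=86  42^4=207
Found 207 at exponent 4.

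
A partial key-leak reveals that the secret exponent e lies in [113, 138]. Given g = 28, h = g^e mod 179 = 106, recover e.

118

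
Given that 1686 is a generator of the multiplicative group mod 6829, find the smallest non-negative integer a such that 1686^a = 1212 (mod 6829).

Baby-step giant-step with m = ceil(sqrt(6828)) = 83.
Baby table (1686^j mod 6829 for j=0..82):
  0:1  1:1686  2:1732  3:4169  4:1893  5:2455  6:756  7:4422
  8:5053  9:3595  10:3847  11:5321  12:4729  13:3651  14:2657  15:6707
  16:6007  17:395  18:3557  19:1240  20:966  21:3374  22:7  23:4973
  24:5295  25:1867  26:6422  27:3527  28:5292  29:3638  30:1226  31:4678
  32:6442  33:3102  34:5787  35:5070  36:4941  37:5975  38:1075  39:2765
  40:4412  41:1851  42:6762  43:3131  44:49  45:666  46:2920  47:6240
  48:3980  49:4202  50:2899  51:4979  52:1753  53:5430  54:4120  55:1227
  56:6364  57:1345  58:442  59:851  60:696  61:5697  62:3568  63:6128
  64:6360  65:1430  66:343  67:4662  68:6782  69:2706  70:544  71:2098
  72:6635  73:708  74:5442  75:3865  76:1524  77:1760  78:3574  79:2586
  80:3094  81:5957  82:4872
Giant step factor: 1686^(-83) ≡ 2083 (mod 6829).
Scan 1212·2083^i mod 6829 for i = 0, 1, …:
  i=0: 1212   i=1: 4695   i=2: 557   i=3: 6130
  i=4: 5389   i=5: 5240   i=6: 2178   i=7: 2318
  i=8: 291   i=9: 5201     …   i=60: 367
  i=61: 6442
Match at i=61, j=32: a = 61·83 + 32 = 5095.

5095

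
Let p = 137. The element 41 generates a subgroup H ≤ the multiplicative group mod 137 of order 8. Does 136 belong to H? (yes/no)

⟨41⟩ has order 8; its elements mod 137 are {1, 10, 37, 41, 96, 100, 127, 136}.
136 is in this set.

yes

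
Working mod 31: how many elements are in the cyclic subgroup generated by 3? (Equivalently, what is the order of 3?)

30

The order of 3 must divide p − 1 = 30 = 2 · 3 · 5.
Divisors: 1, 2, 3, 5, 6, 10, 15, 30.
Check each in increasing order: 3^1 ≡ 3;  3^2 ≡ 9;  3^3 ≡ 27;  3^5 ≡ 26;  3^6 ≡ 16;  3^10 ≡ 25;  3^15 ≡ 30;  3^30 ≡ 1.
Smallest exponent giving 1 is 30.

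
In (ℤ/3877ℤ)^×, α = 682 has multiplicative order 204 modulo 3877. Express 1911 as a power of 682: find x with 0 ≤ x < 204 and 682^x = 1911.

Baby-step giant-step with m = ceil(sqrt(204)) = 15.
Baby table (682^j mod 3877 for j=0..14):
  0:1  1:682  2:3761  3:2305  4:1825  5:133  6:1535  7:80
  8:282  9:2351  10:2181  11:2551  12:2886  13:2613  14:2523
Giant step factor: 682^(-15) ≡ 2060 (mod 3877).
Scan 1911·2060^i mod 3877 for i = 0, 1, …:
  i=0: 1911   i=1: 1505   i=2: 2577   i=3: 1007
  i=4: 225   i=5: 2137   i=6: 1825
Match at i=6, j=4: x = 6·15 + 4 = 94.

94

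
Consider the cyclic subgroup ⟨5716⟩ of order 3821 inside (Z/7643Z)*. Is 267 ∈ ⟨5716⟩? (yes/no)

267 ∈ ⟨5716⟩ iff 267^3821 ≡ 1 (mod 7643), since |⟨5716⟩| = 3821.
267^3821 mod 7643 = 1.
Since 1 = 1, 267 lies in the subgroup.

yes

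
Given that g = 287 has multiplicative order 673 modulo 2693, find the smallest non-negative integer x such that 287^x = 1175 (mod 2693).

Baby-step giant-step with m = ceil(sqrt(673)) = 26.
Baby table (287^j mod 2693 for j=0..25):
  0:1  1:287  2:1579  3:749  4:2216  5:444  6:857  7:896
  8:1317  9:959  10:547  11:795  12:1953  13:367  14:302  15:498
  16:197  17:2679  18:1368  19:2131  20:286  21:1292  22:1863  23:1467
  24:921  25:413
Giant step factor: 287^(-26) ≡ 1312 (mod 2693).
Scan 1175·1312^i mod 2693 for i = 0, 1, …:
  i=0: 1175   i=1: 1204   i=2: 1550   i=3: 385
  i=4: 1529   i=5: 2456   i=6: 1444   i=7: 1349
  i=8: 587   i=9: 2639   i=10: 1863
Match at i=10, j=22: x = 10·26 + 22 = 282.

282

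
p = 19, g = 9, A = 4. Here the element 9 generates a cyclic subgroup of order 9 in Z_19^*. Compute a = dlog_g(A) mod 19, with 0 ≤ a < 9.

7

Successive powers of 9 modulo 19:
  9^0=1  9^1=9  9^2=5  9^3=7  9^4=6  9^5=16
  9^6=11  9^7=4
So 9^7 ≡ 4 (mod 19), giving a = 7.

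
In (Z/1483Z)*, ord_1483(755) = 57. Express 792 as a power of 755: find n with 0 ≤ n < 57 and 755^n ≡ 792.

Successive powers of 755 modulo 1483:
  755^0=1  755^1=755  755^2=553  755^3=792
So 755^3 ≡ 792 (mod 1483), giving n = 3.

3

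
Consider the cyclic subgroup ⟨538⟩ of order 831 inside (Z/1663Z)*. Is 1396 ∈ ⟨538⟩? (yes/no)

no

1396 ∈ ⟨538⟩ iff 1396^831 ≡ 1 (mod 1663), since |⟨538⟩| = 831.
1396^831 mod 1663 = 1662.
Since 1662 ≠ 1, 1396 does not lie in the subgroup.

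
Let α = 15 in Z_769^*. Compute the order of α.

The order of 15 must divide p − 1 = 768 = 2^8 · 3.
Divisors: 1, 2, 3, 4, 6, 8, 12, 16, 24, 32, 48, 64, 96, 128, 192, 256, 384, 768.
Check each in increasing order: 15^1 ≡ 15;  15^2 ≡ 225;  15^3 ≡ 299;  15^4 ≡ 640;  15^6 ≡ 197;  15^8 ≡ 492;  15^12 ≡ 359;  15^16 ≡ 598;  15^24 ≡ 458;  15^32 ≡ 19;  15^48 ≡ 596;  15^64 ≡ 361;  15^96 ≡ 707;  15^128 ≡ 360;  15^192 ≡ 768;  15^256 ≡ 408;  15^384 ≡ 1.
Smallest exponent giving 1 is 384.

384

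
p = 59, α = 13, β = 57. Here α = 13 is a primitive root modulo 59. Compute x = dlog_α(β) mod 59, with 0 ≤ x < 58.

20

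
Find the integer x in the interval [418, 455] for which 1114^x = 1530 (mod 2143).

Compute 1114^418 mod 2143 = 854, then multiply by 1114 repeatedly:
  1114^418=854  1114^419=2007  1114^420=649  1114^421=795  1114^422=571
  1114^423=1766  1114^424=50  1114^425=2125  1114^426=1378  1114^427=704
  1114^428=2061  1114^429=801  1114^430=826  1114^431=817  1114^432=1506
  1114^433=1858  1114^434=1817  1114^435=1146  1114^436=1559  1114^437=896
  1114^438=1649  1114^439=435  1114^440=272  1114^441=845  1114^442=553
  1114^443=1001  1114^444=754  1114^445=2043  1114^446=36  1114^447=1530
Found 1530 at exponent 447.

447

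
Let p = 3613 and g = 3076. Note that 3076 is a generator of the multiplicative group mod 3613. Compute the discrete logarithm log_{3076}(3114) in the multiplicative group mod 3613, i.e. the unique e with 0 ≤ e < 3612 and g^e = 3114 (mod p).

2232

Baby-step giant-step with m = ceil(sqrt(3612)) = 61.
Baby table (3076^j mod 3613 for j=0..60):
  0:1  1:3076  2:2942  3:2640  4:2229  5:2543  6:123  7:2596
  8:566  9:3163  10:3192  11:2071  12:677  13:1364  14:971  15:2458
  16:2412  17:1823  18:172  19:1574  20:204  21:2455  22:410  23:223
  24:3091  25:2113  26:3414  27:2086  28:3461  29:2138  30:828  31:3376
  32:814  33:55  34:2982  35:2838  36:680  37:3366  38:2571  39:3152
  40:1873  41:2226  42:541  43:2136  44:1902  45:1105  46:2760  47:2823
  48:1509  49:2592  50:2714  51:2234  52:3471  53:381  54:1344  55:872
  56:1426  57:194  58:599  59:3507  60:2727
Giant step factor: 3076^(-61) ≡ 137 (mod 3613).
Scan 3114·137^i mod 3613 for i = 0, 1, …:
  i=0: 3114   i=1: 284   i=2: 2778   i=3: 1221
  i=4: 1079   i=5: 3303   i=6: 886   i=7: 2153
  i=8: 2308   i=9: 1865     …   i=35: 2062
  i=36: 680
Match at i=36, j=36: e = 36·61 + 36 = 2232.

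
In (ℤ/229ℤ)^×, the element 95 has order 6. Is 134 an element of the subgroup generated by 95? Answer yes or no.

yes

⟨95⟩ has order 6; its elements mod 229 are {1, 94, 95, 134, 135, 228}.
134 is in this set.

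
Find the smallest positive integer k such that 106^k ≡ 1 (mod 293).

The order of 106 must divide p − 1 = 292 = 2^2 · 73.
Divisors: 1, 2, 4, 73, 146, 292.
Check each in increasing order: 106^1 ≡ 106;  106^2 ≡ 102;  106^4 ≡ 149;  106^73 ≡ 138;  106^146 ≡ 292;  106^292 ≡ 1.
Smallest exponent giving 1 is 292.

292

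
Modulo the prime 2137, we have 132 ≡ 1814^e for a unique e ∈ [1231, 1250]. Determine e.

1250

Compute 1814^1231 mod 2137 = 959, then multiply by 1814 repeatedly:
  1814^1231=959  1814^1232=108  1814^1233=1445  1814^1234=1268  1814^1235=740
  1814^1236=324  1814^1237=61  1814^1238=1667  1814^1239=83  1814^1240=972
  1814^1241=183  1814^1242=727  1814^1243=249  1814^1244=779  1814^1245=549
  1814^1246=44  1814^1247=747  1814^1248=200  1814^1249=1647  1814^1250=132
Found 132 at exponent 1250.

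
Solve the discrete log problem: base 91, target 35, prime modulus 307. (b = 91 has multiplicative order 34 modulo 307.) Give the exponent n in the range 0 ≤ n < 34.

Successive powers of 91 modulo 307:
  91^0=1  91^1=91  91^2=299  91^3=193  91^4=64  91^5=298
  91^6=102  91^7=72  91^8=105  91^9=38  91^10=81  91^11=3
  91^12=273  91^13=283  91^14=272  91^15=192  91^16=280  91^17=306
  91^18=216  91^19=8  91^20=114  91^21=243  91^22=9  91^23=205
  91^24=235  91^25=202  91^26=269  91^27=226  91^28=304  91^29=34
  91^30=24  91^31=35
So 91^31 ≡ 35 (mod 307), giving n = 31.

31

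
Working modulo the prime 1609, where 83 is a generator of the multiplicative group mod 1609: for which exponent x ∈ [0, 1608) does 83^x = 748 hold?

1063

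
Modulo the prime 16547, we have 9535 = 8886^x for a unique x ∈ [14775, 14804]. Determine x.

14791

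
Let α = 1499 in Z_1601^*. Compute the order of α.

The order of 1499 must divide p − 1 = 1600 = 2^6 · 5^2.
Divisors: 1, 2, 4, 5, 8, 10, 16, 20, 25, 32, 40, 50, 64, 80, 100, 160, 200, 320, 400, 800, 1600.
Check each in increasing order: 1499^1 ≡ 1499;  1499^2 ≡ 798;  1499^4 ≡ 1207;  1499^5 ≡ 163;  1499^8 ≡ 1540;  1499^10 ≡ 953;  1499^16 ≡ 519;  1499^20 ≡ 442;  1499^25 ≡ 1.
Smallest exponent giving 1 is 25.

25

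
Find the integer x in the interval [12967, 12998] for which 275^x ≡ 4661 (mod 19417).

12989

Compute 275^12967 mod 19417 = 557, then multiply by 275 repeatedly:
  275^12967=557  275^12968=17256  275^12969=7652  275^12970=7264  275^12971=17066
  275^12972=13653  275^12973=7094  275^12974=9150  275^12975=11457  275^12976=5121
  275^12977=10251  275^12978=3560  275^12979=8150  275^12980=8295  275^12981=9336
  275^12982=4356  275^12983=13463  275^12984=13095  275^12985=8980  275^12986=3541
  275^12987=2925  275^12988=8278  275^12989=4661
Found 4661 at exponent 12989.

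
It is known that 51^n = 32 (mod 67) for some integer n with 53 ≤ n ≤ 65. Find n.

59

Compute 51^53 mod 67 = 31, then multiply by 51 repeatedly:
  51^53=31  51^54=40  51^55=30  51^56=56  51^57=42
  51^58=65  51^59=32
Found 32 at exponent 59.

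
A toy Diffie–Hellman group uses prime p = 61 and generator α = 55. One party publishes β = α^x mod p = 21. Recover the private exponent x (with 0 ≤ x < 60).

55

Baby-step giant-step with m = ceil(sqrt(60)) = 8.
Baby table (55^j mod 61 for j=0..7):
  0:1  1:55  2:36  3:28  4:15  5:32  6:52  7:54
Giant step factor: 55^(-8) ≡ 16 (mod 61).
Scan 21·16^i mod 61 for i = 0, 1, …:
  i=0: 21   i=1: 31   i=2: 8   i=3: 6
  i=4: 35   i=5: 11   i=6: 54
Match at i=6, j=7: x = 6·8 + 7 = 55.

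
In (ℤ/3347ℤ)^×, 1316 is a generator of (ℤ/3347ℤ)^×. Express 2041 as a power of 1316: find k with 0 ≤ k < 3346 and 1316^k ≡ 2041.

Baby-step giant-step with m = ceil(sqrt(3346)) = 58.
Baby table (1316^j mod 3347 for j=0..57):
  0:1  1:1316  2:1457  3:2928  4:851  5:2018  6:1517  7:1560
  8:1249  9:307  10:2372  11:2148  12:1900  13:191  14:331  15:486
  16:299  17:1885  18:533  19:1905  20:77  21:922  22:1738  23:1207
  24:1934  25:1424  26:3011  27:2975  28:2457  29:210  30:1906  31:1393
  32:2379  33:1319  34:2058  35:605  36:2941  37:1224  38:877  39:2764
  40:2582  41:707  42:3293  43:2570  44:1650  45:2544  46:904  47:1479
  48:1757  49:2782  50:2841  51:157  52:2445  53:1153  54:1157  55:3074
  56:2208  57:532
Giant step factor: 1316^(-58) ≡ 358 (mod 3347).
Scan 2041·358^i mod 3347 for i = 0, 1, …:
  i=0: 2041   i=1: 1032   i=2: 1286   i=3: 1849
  i=4: 2583   i=5: 942   i=6: 2536   i=7: 851
Match at i=7, j=4: k = 7·58 + 4 = 410.

410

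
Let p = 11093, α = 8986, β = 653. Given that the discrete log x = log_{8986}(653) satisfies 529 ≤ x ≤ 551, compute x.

531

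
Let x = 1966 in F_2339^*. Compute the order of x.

The order of 1966 must divide p − 1 = 2338 = 2 · 7 · 167.
Divisors: 1, 2, 7, 14, 167, 334, 1169, 2338.
Check each in increasing order: 1966^1 ≡ 1966;  1966^2 ≡ 1128;  1966^7 ≡ 524;  1966^14 ≡ 913;  1966^167 ≡ 1052;  1966^334 ≡ 357;  1966^1169 ≡ 2338;  1966^2338 ≡ 1.
Smallest exponent giving 1 is 2338.

2338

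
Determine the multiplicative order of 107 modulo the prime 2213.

2212

The order of 107 must divide p − 1 = 2212 = 2^2 · 7 · 79.
Divisors: 1, 2, 4, 7, 14, 28, 79, 158, 316, 553, 1106, 2212.
Check each in increasing order: 107^1 ≡ 107;  107^2 ≡ 384;  107^4 ≡ 1398;  107^7 ≡ 396;  107^14 ≡ 1906;  107^28 ≡ 1303;  107^79 ≡ 572;  107^158 ≡ 1873;  107^316 ≡ 524;  107^553 ≡ 1130;  107^1106 ≡ 2212;  107^2212 ≡ 1.
Smallest exponent giving 1 is 2212.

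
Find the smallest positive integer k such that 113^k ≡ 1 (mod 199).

198

The order of 113 must divide p − 1 = 198 = 2 · 3^2 · 11.
Divisors: 1, 2, 3, 6, 9, 11, 18, 22, 33, 66, 99, 198.
Check each in increasing order: 113^1 ≡ 113;  113^2 ≡ 33;  113^3 ≡ 147;  113^6 ≡ 117;  113^9 ≡ 85;  113^11 ≡ 19;  113^18 ≡ 61;  113^22 ≡ 162;  113^33 ≡ 93;  113^66 ≡ 92;  113^99 ≡ 198;  113^198 ≡ 1.
Smallest exponent giving 1 is 198.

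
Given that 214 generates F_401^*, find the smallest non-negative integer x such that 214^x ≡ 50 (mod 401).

Baby-step giant-step with m = ceil(sqrt(400)) = 20.
Baby table (214^j mod 401 for j=0..19):
  0:1  1:214  2:82  3:305  4:308  5:148  6:394  7:106
  8:228  9:271  10:250  11:167  12:49  13:60  14:8  15:108
  16:255  17:34  18:58  19:382
Giant step factor: 214^(-20) ≡ 179 (mod 401).
Scan 50·179^i mod 401 for i = 0, 1, …:
  i=0: 50   i=1: 128   i=2: 55   i=3: 221
  i=4: 261   i=5: 203   i=6: 247   i=7: 103
  i=8: 392   i=9: 394
Match at i=9, j=6: x = 9·20 + 6 = 186.

186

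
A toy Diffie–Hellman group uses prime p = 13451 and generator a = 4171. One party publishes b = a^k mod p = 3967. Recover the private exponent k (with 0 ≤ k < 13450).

Baby-step giant-step with m = ceil(sqrt(13450)) = 116.
Baby table (4171^j mod 13451 for j=0..115):
  0:1  1:4171  2:5098  3:11178  4:2272  5:7008  6:1345  7:928
  8:10251  9:9643  10:2463  11:10060  12:6591  13:10668  14:320  15:3071
  16:3789  17:12445  18:686  19:9694  20:13419  21:1038  22:11727  23:5481
  24:8002  25:4411  26:10764  27:10657  28:8243  29:797  30:1890  31:904
  32:4304  33:8350  34:3211  35:9336  36:13262  37:5290  38:4950  39:12616
  40:1024  41:7137  42:1364  43:12922  44:12956  45:6809  46:5278  47:8702
  48:5244  49:1398  50:6775  51:11425  52:10233  53:1820  54:4856  55:10621
  56:6048  57:5583  58:3012  59:13269  60:7585  61:283  62:10156  63:3477
  64:2389  65:10779  66:5967  67:4007  68:7055  69:9068  70:11867  71:11028
  72:8819  73:9015  74:6020  75:9854  76:8229  77:9658  78:11224  79:5824
  80:12849  81:4395  82:11283  83:9795  84:4258  85:4798  86:10821  87:6286
  88:2907  89:5746  90:10335  91:10281  92:263  93:7442  94:9125  95:7496
  96:5692  97:317  98:4009  99:1946  100:5813  101:7321  102:2121  103:9384
  104:11705  105:7876  106:3454  107:613  108:1133  109:4442  110:5555  111:7283
  112:5035  113:3974  114:3922  115:2246
Giant step factor: 4171^(-116) ≡ 12773 (mod 13451).
Scan 3967·12773^i mod 13451 for i = 0, 1, …:
  i=0: 3967   i=1: 574   i=2: 907   i=3: 3800
  i=4: 6192   i=5: 11987   i=6: 10669   i=7: 3056
  i=8: 12937   i=9: 12217     …   i=43: 2112
  i=44: 7321
Match at i=44, j=101: k = 44·116 + 101 = 5205.

5205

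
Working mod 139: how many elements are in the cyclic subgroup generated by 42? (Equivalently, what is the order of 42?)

The order of 42 must divide p − 1 = 138 = 2 · 3 · 23.
Divisors: 1, 2, 3, 6, 23, 46, 69, 138.
Check each in increasing order: 42^1 ≡ 42;  42^2 ≡ 96;  42^3 ≡ 1.
Smallest exponent giving 1 is 3.

3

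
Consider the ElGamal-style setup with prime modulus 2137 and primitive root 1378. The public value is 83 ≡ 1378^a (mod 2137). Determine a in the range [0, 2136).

207

Baby-step giant-step with m = ceil(sqrt(2136)) = 47.
Baby table (1378^j mod 2137 for j=0..46):
  0:1  1:1378  2:1228  3:1817  4:1399  5:248  6:1961  7:1090
  8:1846  9:758  10:1668  11:1229  12:1058  13:490  14:2065  15:1223
  16:1338  17:1670  18:1848  19:1377  20:1987  21:589  22:1719  23:986
  24:1713  25:1266  26:756  27:1049  28:910  29:1698  30:1966  31:1569
  32:1575  33:1295  34:115  35:332  36:178  37:1666  38:610  39:739
  40:1130  41:1404  42:727  43:1690  44:1627  45:293  46:1998
Giant step factor: 1378^(-47) ≡ 659 (mod 2137).
Scan 83·659^i mod 2137 for i = 0, 1, …:
  i=0: 83   i=1: 1272   i=2: 544   i=3: 1617
  i=4: 1377
Match at i=4, j=19: a = 4·47 + 19 = 207.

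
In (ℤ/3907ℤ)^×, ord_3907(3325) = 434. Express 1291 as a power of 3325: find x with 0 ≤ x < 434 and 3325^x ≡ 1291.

284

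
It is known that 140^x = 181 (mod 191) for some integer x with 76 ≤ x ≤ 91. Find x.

Compute 140^76 mod 191 = 109, then multiply by 140 repeatedly:
  140^76=109  140^77=171  140^78=65  140^79=123  140^80=30
  140^81=189  140^82=102  140^83=146  140^84=3  140^85=38
  140^86=163  140^87=91  140^88=134  140^89=42  140^90=150
  140^91=181
Found 181 at exponent 91.

91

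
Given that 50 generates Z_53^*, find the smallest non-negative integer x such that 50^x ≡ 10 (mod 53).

12

Successive powers of 50 modulo 53:
  50^0=1  50^1=50  50^2=9  50^3=26  50^4=28  50^5=22
  50^6=40  50^7=39  50^8=42  50^9=33  50^10=7  50^11=32
  50^12=10
So 50^12 ≡ 10 (mod 53), giving x = 12.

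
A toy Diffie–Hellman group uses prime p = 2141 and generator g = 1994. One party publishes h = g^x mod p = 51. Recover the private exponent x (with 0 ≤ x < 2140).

Baby-step giant-step with m = ceil(sqrt(2140)) = 47.
Baby table (1994^j mod 2141 for j=0..46):
  0:1  1:1994  2:199  3:721  4:1063  5:32  6:1719  7:2086
  8:1662  9:1901  10:1024  11:1483  12:381  13:1800  14:884  15:653
  16:354  17:1487  18:1934  19:455  20:1627  21:623  22:482  23:1940
  24:1714  25:680  26:667  27:437  28:2132  29:1323  30:350  31:2075
  32:1138  33:1853  34:1657  35:495  36:29  37:19  38:1489  39:1640
  40:853  41:928  42:608  43:546  44:1096  45:1604  46:1863
Giant step factor: 1994^(-47) ≡ 790 (mod 2141).
Scan 51·790^i mod 2141 for i = 0, 1, …:
  i=0: 51   i=1: 1752   i=2: 994   i=3: 1654
  i=4: 650   i=5: 1801   i=6: 1166   i=7: 510
  i=8: 392   i=9: 1376     …   i=36: 1970
  i=37: 1934
Match at i=37, j=18: x = 37·47 + 18 = 1757.

1757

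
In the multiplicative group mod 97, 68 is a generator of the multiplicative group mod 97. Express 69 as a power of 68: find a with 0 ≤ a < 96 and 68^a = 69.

15

Baby-step giant-step with m = ceil(sqrt(96)) = 10.
Baby table (68^j mod 97 for j=0..9):
  0:1  1:68  2:65  3:55  4:54  5:83  6:18  7:60
  8:6  9:20
Giant step factor: 68^(-10) ≡ 49 (mod 97).
Scan 69·49^i mod 97 for i = 0, 1, …:
  i=0: 69   i=1: 83
Match at i=1, j=5: a = 1·10 + 5 = 15.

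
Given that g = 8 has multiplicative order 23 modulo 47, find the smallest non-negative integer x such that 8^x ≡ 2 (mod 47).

8

Successive powers of 8 modulo 47:
  8^0=1  8^1=8  8^2=17  8^3=42  8^4=7  8^5=9
  8^6=25  8^7=12  8^8=2
So 8^8 ≡ 2 (mod 47), giving x = 8.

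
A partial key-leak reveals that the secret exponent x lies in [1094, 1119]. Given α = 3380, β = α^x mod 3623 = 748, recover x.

Compute 3380^1094 mod 3623 = 2809, then multiply by 3380 repeatedly:
  3380^1094=2809  3380^1095=2160  3380^1096=455  3380^1097=1748  3380^1098=2750
  3380^1099=2005  3380^1100=1890  3380^1101=851  3380^1102=3341  3380^1103=3312
  3380^1104=3113  3380^1105=748
Found 748 at exponent 1105.

1105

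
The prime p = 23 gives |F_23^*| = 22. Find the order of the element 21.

The order of 21 must divide p − 1 = 22 = 2 · 11.
Divisors: 1, 2, 11, 22.
Check each in increasing order: 21^1 ≡ 21;  21^2 ≡ 4;  21^11 ≡ 22;  21^22 ≡ 1.
Smallest exponent giving 1 is 22.

22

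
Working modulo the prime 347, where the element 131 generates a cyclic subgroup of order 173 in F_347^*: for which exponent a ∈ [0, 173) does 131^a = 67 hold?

Successive powers of 131 modulo 347:
  131^0=1  131^1=131  131^2=158  131^3=225  131^4=327  131^5=156
  131^6=310  131^7=11  131^8=53  131^9=3  131^10=46  131^11=127
  131^12=328  131^13=287  131^14=121  131^15=236  131^16=33  131^17=159
  131^18=9  131^19=138  131^20=34  131^21=290  131^22=167  131^23=16
  131^24=14  131^25=99  131^26=130  131^27=27  131^28=67
So 131^28 ≡ 67 (mod 347), giving a = 28.

28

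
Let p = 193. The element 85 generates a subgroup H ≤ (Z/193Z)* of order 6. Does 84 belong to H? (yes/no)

⟨85⟩ has order 6; its elements mod 193 are {1, 84, 85, 108, 109, 192}.
84 is in this set.

yes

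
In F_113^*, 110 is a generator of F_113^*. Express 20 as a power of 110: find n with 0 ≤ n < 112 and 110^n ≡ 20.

51

Baby-step giant-step with m = ceil(sqrt(112)) = 11.
Baby table (110^j mod 113 for j=0..10):
  0:1  1:110  2:9  3:86  4:81  5:96  6:51  7:73
  8:7  9:92  10:63
Giant step factor: 110^(-11) ≡ 55 (mod 113).
Scan 20·55^i mod 113 for i = 0, 1, …:
  i=0: 20   i=1: 83   i=2: 45   i=3: 102
  i=4: 73
Match at i=4, j=7: n = 4·11 + 7 = 51.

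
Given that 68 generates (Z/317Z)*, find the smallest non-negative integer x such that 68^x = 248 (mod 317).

75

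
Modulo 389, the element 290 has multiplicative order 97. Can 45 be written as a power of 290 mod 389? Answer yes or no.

45 ∈ ⟨290⟩ iff 45^97 ≡ 1 (mod 389), since |⟨290⟩| = 97.
45^97 mod 389 = 388.
Since 388 ≠ 1, 45 does not lie in the subgroup.

no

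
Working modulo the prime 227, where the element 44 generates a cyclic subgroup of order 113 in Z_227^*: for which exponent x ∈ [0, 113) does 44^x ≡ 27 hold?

95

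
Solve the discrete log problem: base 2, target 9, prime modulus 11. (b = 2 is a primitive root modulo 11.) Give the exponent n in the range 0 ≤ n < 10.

Successive powers of 2 modulo 11:
  2^0=1  2^1=2  2^2=4  2^3=8  2^4=5  2^5=10
  2^6=9
So 2^6 ≡ 9 (mod 11), giving n = 6.

6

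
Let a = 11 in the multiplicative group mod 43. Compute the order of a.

7

The order of 11 must divide p − 1 = 42 = 2 · 3 · 7.
Divisors: 1, 2, 3, 6, 7, 14, 21, 42.
Check each in increasing order: 11^1 ≡ 11;  11^2 ≡ 35;  11^3 ≡ 41;  11^6 ≡ 4;  11^7 ≡ 1.
Smallest exponent giving 1 is 7.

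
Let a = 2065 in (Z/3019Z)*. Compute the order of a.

The order of 2065 must divide p − 1 = 3018 = 2 · 3 · 503.
Divisors: 1, 2, 3, 6, 503, 1006, 1509, 3018.
Check each in increasing order: 2065^1 ≡ 2065;  2065^2 ≡ 1397;  2065^3 ≡ 1660;  2065^6 ≡ 2272;  2065^503 ≡ 2780;  2065^1006 ≡ 2779;  2065^1509 ≡ 3018;  2065^3018 ≡ 1.
Smallest exponent giving 1 is 3018.

3018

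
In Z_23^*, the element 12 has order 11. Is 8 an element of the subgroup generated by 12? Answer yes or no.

⟨12⟩ has order 11; its elements mod 23 are {1, 2, 3, 4, 6, 8, 9, 12, 13, 16, 18}.
8 is in this set.

yes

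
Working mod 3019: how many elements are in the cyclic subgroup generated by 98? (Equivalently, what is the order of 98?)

The order of 98 must divide p − 1 = 3018 = 2 · 3 · 503.
Divisors: 1, 2, 3, 6, 503, 1006, 1509, 3018.
Check each in increasing order: 98^1 ≡ 98;  98^2 ≡ 547;  98^3 ≡ 2283;  98^6 ≡ 1295;  98^503 ≡ 240;  98^1006 ≡ 239;  98^1509 ≡ 3018;  98^3018 ≡ 1.
Smallest exponent giving 1 is 3018.

3018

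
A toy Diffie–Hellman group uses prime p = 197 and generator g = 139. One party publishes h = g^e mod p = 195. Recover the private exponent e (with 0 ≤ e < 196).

Baby-step giant-step with m = ceil(sqrt(196)) = 14.
Baby table (139^j mod 197 for j=0..13):
  0:1  1:139  2:15  3:115  4:28  5:149  6:26  7:68
  8:193  9:35  10:137  11:131  12:85  13:192
Giant step factor: 139^(-14) ≡ 161 (mod 197).
Scan 195·161^i mod 197 for i = 0, 1, …:
  i=0: 195   i=1: 72   i=2: 166   i=3: 131
Match at i=3, j=11: e = 3·14 + 11 = 53.

53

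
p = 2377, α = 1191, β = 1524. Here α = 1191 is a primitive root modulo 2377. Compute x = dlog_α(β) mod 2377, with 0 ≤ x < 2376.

273

Baby-step giant-step with m = ceil(sqrt(2376)) = 49.
Baby table (1191^j mod 2377 for j=0..48):
  0:1  1:1191  2:1789  3:907  4:1079  5:1509  6:207  7:1706
  8:1888  9:2343  10:2292  11:976  12:63  13:1346  14:988  15:93
  16:1421  17:2364  18:1156  19:513  20:94  21:235  22:1776  23:2063
  24:1592  25:1603  26:442  27:1105  28:1574  29:1558  30:1518  31:1418
  32:1168  33:543  34:169  35:1611  36:462  37:1155  38:1699  39:682
  40:1705  41:697  42:554  43:1385  44:2274  45:931  46:1139  47:1659
  48:582
Giant step factor: 1191^(-49) ≡ 1106 (mod 2377).
Scan 1524·1106^i mod 2377 for i = 0, 1, …:
  i=0: 1524   i=1: 251   i=2: 1874   i=3: 2277
  i=4: 1119   i=5: 1574
Match at i=5, j=28: x = 5·49 + 28 = 273.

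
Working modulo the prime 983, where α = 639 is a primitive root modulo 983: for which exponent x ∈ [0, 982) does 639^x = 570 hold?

423

Baby-step giant-step with m = ceil(sqrt(982)) = 32.
Baby table (639^j mod 983 for j=0..31):
  0:1  1:639  2:376  3:412  4:807  5:581  6:668  7:230
  8:503  9:959  10:392  11:806  12:925  13:292  14:801  15:679
  16:378  17:707  18:576  19:422  20:316  21:409  22:856  23:436
  24:415  25:758  26:726  27:921  28:685  29:280  30:14  31:99
Giant step factor: 639^(-32) ≡ 169 (mod 983).
Scan 570·169^i mod 983 for i = 0, 1, …:
  i=0: 570   i=1: 979   i=2: 307   i=3: 767
  i=4: 850   i=5: 132   i=6: 682   i=7: 247
  i=8: 457   i=9: 559   i=10: 103   i=11: 696
  i=12: 647   i=13: 230
Match at i=13, j=7: x = 13·32 + 7 = 423.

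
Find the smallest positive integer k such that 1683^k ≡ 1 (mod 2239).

746

The order of 1683 must divide p − 1 = 2238 = 2 · 3 · 373.
Divisors: 1, 2, 3, 6, 373, 746, 1119, 2238.
Check each in increasing order: 1683^1 ≡ 1683;  1683^2 ≡ 154;  1683^3 ≡ 1697;  1683^6 ≡ 455;  1683^373 ≡ 2238;  1683^746 ≡ 1.
Smallest exponent giving 1 is 746.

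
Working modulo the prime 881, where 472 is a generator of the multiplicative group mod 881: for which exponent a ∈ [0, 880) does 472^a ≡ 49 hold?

Baby-step giant-step with m = ceil(sqrt(880)) = 30.
Baby table (472^j mod 881 for j=0..29):
  0:1  1:472  2:772  3:531  4:428  5:267  6:41  7:851
  8:817  9:627  10:809  11:375  12:800  13:532  14:19  15:158
  16:572  17:398  18:203  19:668  20:779  21:311  22:546  23:460
  24:394  25:77  26:223  27:417  28:361  29:359
Giant step factor: 472^(-30) ≡ 378 (mod 881).
Scan 49·378^i mod 881 for i = 0, 1, …:
  i=0: 49   i=1: 21   i=2: 9   i=3: 759
  i=4: 577   i=5: 499   i=6: 88   i=7: 667
  i=8: 160   i=9: 572
Match at i=9, j=16: a = 9·30 + 16 = 286.

286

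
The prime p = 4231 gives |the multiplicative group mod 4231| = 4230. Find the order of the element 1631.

The order of 1631 must divide p − 1 = 4230 = 2 · 3^2 · 5 · 47.
Divisors: 1, 2, 3, 5, 6, 9, 10, 15, 18, 30, 45, 47, 90, 94, 141, 235, 282, 423, 470, 705, 846, 1410, 2115, 4230.
Check each in increasing order: 1631^1 ≡ 1631;  1631^2 ≡ 3093;  1631^3 ≡ 1331;  1631^5 ≡ 20;  1631^6 ≡ 3003;  1631^9 ≡ 2929;  1631^10 ≡ 400;  1631^15 ≡ 3769;  1631^18 ≡ 2804;  1631^30 ≡ 1894;  1631^45 ≡ 789;  1631^47 ≡ 3321;  1631^90 ≡ 564;  1631^94 ≡ 3055;  1631^141 ≡ 3948;  1631^235 ≡ 2790;  1631^282 ≡ 3931;  1631^423 ≡ 280;  1631^470 ≡ 3291;  1631^705 ≡ 620;  1631^846 ≡ 2242;  1631^1410 ≡ 3610;  1631^2115 ≡ 1.
Smallest exponent giving 1 is 2115.

2115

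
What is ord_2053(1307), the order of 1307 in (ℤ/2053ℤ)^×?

The order of 1307 must divide p − 1 = 2052 = 2^2 · 3^3 · 19.
Divisors: 1, 2, 3, 4, 6, 9, 12, 18, 19, 27, 36, 38, 54, 57, 76, 108, 114, 171, 228, 342, 513, 684, 1026, 2052.
Check each in increasing order: 1307^1 ≡ 1307;  1307^2 ≡ 153;  1307^3 ≡ 830;  1307^4 ≡ 826;  1307^6 ≡ 1145;  1307^9 ≡ 1864;  1307^12 ≡ 1211;  1307^18 ≡ 820;  1307^19 ≡ 74;  1307^27 ≡ 1048;  1307^36 ≡ 1069;  1307^38 ≡ 1370;  1307^54 ≡ 2002;  1307^57 ≡ 783;  1307^76 ≡ 458;  1307^108 ≡ 548;  1307^114 ≡ 1295;  1307^171 ≡ 1856;  1307^228 ≡ 1777;  1307^342 ≡ 1855;  1307^513 ≡ 2052;  1307^684 ≡ 197;  1307^1026 ≡ 1.
Smallest exponent giving 1 is 1026.

1026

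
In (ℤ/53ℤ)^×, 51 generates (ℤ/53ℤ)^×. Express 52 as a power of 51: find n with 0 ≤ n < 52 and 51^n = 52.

Successive powers of 51 modulo 53:
  51^0=1  51^1=51  51^2=4  51^3=45  51^4=16  51^5=21
  51^6=11  51^7=31  51^8=44  51^9=18  51^10=17  51^11=19
  51^12=15  51^13=23  51^14=7  51^15=39  51^16=28  51^17=50
  51^18=6  51^19=41  51^20=24  51^21=5  51^22=43  51^23=20
  51^24=13  51^25=27  51^26=52
So 51^26 ≡ 52 (mod 53), giving n = 26.

26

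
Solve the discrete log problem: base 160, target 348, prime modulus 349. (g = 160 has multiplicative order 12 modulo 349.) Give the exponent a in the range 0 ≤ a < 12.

6

Successive powers of 160 modulo 349:
  160^0=1  160^1=160  160^2=123  160^3=136  160^4=122  160^5=325
  160^6=348
So 160^6 ≡ 348 (mod 349), giving a = 6.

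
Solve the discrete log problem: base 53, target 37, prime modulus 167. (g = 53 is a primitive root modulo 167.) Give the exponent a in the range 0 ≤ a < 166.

63

Baby-step giant-step with m = ceil(sqrt(166)) = 13.
Baby table (53^j mod 167 for j=0..12):
  0:1  1:53  2:137  3:80  4:65  5:105  6:54  7:23
  8:50  9:145  10:3  11:159  12:77
Giant step factor: 53^(-13) ≡ 151 (mod 167).
Scan 37·151^i mod 167 for i = 0, 1, …:
  i=0: 37   i=1: 76   i=2: 120   i=3: 84
  i=4: 159
Match at i=4, j=11: a = 4·13 + 11 = 63.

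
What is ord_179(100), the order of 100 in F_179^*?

89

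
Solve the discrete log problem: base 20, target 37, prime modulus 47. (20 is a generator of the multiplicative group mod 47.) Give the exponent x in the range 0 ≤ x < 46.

26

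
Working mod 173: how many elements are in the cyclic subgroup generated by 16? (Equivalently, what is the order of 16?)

43

The order of 16 must divide p − 1 = 172 = 2^2 · 43.
Divisors: 1, 2, 4, 43, 86, 172.
Check each in increasing order: 16^1 ≡ 16;  16^2 ≡ 83;  16^4 ≡ 142;  16^43 ≡ 1.
Smallest exponent giving 1 is 43.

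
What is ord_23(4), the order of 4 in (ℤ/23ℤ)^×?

11

The order of 4 must divide p − 1 = 22 = 2 · 11.
Divisors: 1, 2, 11, 22.
Check each in increasing order: 4^1 ≡ 4;  4^2 ≡ 16;  4^11 ≡ 1.
Smallest exponent giving 1 is 11.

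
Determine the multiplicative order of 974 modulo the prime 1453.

The order of 974 must divide p − 1 = 1452 = 2^2 · 3 · 11^2.
Divisors: 1, 2, 3, 4, 6, 11, 12, 22, 33, 44, 66, 121, 132, 242, 363, 484, 726, 1452.
Check each in increasing order: 974^1 ≡ 974;  974^2 ≡ 1320;  974^3 ≡ 1228;  974^4 ≡ 253;  974^6 ≡ 1223;  974^11 ≡ 111;  974^12 ≡ 592;  974^22 ≡ 697;  974^33 ≡ 358;  974^44 ≡ 507;  974^66 ≡ 300;  974^121 ≡ 693;  974^132 ≡ 1367;  974^242 ≡ 759;  974^363 ≡ 1.
Smallest exponent giving 1 is 363.

363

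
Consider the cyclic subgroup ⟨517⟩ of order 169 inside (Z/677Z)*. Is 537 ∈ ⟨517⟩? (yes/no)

537 ∈ ⟨517⟩ iff 537^169 ≡ 1 (mod 677), since |⟨517⟩| = 169.
537^169 mod 677 = 1.
Since 1 = 1, 537 lies in the subgroup.

yes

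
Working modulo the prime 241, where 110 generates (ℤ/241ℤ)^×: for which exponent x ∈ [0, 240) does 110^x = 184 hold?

99

Baby-step giant-step with m = ceil(sqrt(240)) = 16.
Baby table (110^j mod 241 for j=0..15):
  0:1  1:110  2:50  3:198  4:90  5:19  6:162  7:227
  8:147  9:23  10:120  11:186  12:216  13:142  14:196  15:111
Giant step factor: 110^(-16) ≡ 119 (mod 241).
Scan 184·119^i mod 241 for i = 0, 1, …:
  i=0: 184   i=1: 206   i=2: 173   i=3: 102
  i=4: 88   i=5: 109   i=6: 198
Match at i=6, j=3: x = 6·16 + 3 = 99.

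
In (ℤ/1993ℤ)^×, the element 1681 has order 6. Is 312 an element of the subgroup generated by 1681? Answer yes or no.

⟨1681⟩ has order 6; its elements mod 1993 are {1, 312, 313, 1680, 1681, 1992}.
312 is in this set.

yes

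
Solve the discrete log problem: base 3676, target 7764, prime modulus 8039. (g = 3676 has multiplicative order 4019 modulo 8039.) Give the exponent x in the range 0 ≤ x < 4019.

Baby-step giant-step with m = ceil(sqrt(4019)) = 64.
Baby table (3676^j mod 8039 for j=0..63):
  0:1  1:3676  2:7456  3:3305  4:2251  5:2545  6:6063  7:3480
  8:2431  9:5027  10:5630  11:3494  12:5661  13:4904  14:3666  15:2852
  16:1096  17:1357  18:4152  19:4730  20:7162  21:7826  22:4834  23:3594
  24:3467  25:2877  26:4567  27:2860  28:6387  29:4732  30:6475  31:6660
  32:3405  33:57  34:518  35:6964  36:3488  37:7722  38:363  39:7953
  40:5424  41:1904  42:5174  43:7389  44:6222  45:1117  46:6202  47:7987
  48:1784  49:6199  50:4998  51:3533  52:4323  53:6284  54:3937  55:2212
  56:3883  57:4683  58:3209  59:3071  60:2240  61:2304  62:4437  63:7320
Giant step factor: 3676^(-64) ≡ 6433 (mod 8039).
Scan 7764·6433^i mod 8039 for i = 0, 1, …:
  i=0: 7764   i=1: 7544   i=2: 7148   i=3: 4
  i=4: 1615   i=5: 2907   i=6: 2017   i=7: 415
  i=8: 747   i=9: 6168     …   i=39: 1644
  i=40: 4567
Match at i=40, j=26: x = 40·64 + 26 = 2586.

2586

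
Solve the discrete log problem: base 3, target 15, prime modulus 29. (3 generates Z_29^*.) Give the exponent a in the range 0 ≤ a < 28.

Successive powers of 3 modulo 29:
  3^0=1  3^1=3  3^2=9  3^3=27  3^4=23  3^5=11
  3^6=4  3^7=12  3^8=7  3^9=21  3^10=5  3^11=15
So 3^11 ≡ 15 (mod 29), giving a = 11.

11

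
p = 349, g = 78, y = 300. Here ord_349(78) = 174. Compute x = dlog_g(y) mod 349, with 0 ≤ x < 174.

140

Baby-step giant-step with m = ceil(sqrt(174)) = 14.
Baby table (78^j mod 349 for j=0..13):
  0:1  1:78  2:151  3:261  4:116  5:323  6:66  7:262
  8:194  9:125  10:327  11:29  12:168  13:191
Giant step factor: 78^(-14) ≡ 16 (mod 349).
Scan 300·16^i mod 349 for i = 0, 1, …:
  i=0: 300   i=1: 263   i=2: 20   i=3: 320
  i=4: 234   i=5: 254   i=6: 225   i=7: 110
  i=8: 15   i=9: 240   i=10: 1
Match at i=10, j=0: x = 10·14 + 0 = 140.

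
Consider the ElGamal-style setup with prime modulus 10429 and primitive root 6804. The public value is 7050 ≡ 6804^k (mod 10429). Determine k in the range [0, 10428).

6279

Baby-step giant-step with m = ceil(sqrt(10428)) = 103.
Baby table (6804^j mod 10429 for j=0..102):
  0:1  1:6804  2:85  3:4745  4:7225  5:7023  6:9243  7:2502
  8:3480  9:4090  10:3788  11:3493  12:9110  13:4893  14:2604  15:9174
  16:2331  17:8044  18:10413  19:5855  20:9069  21:7512  22:9548  23:2351
  24:8547  25:1684  26:6894  27:7563  28:1966  29:6686  30:246  31:5144
  32:52  33:9651  34:4420  35:6873  36:256  37:181  38:902  39:4956
  40:3667  41:4100  42:9254  43:4343  44:4415  45:4140  46:10260  47:7743
  48:6493  49:1128  50:9597  51:2019  52:2283  53:4751  54:6333  55:7533
  56:6426  57:4136  58:3902  59:7403  60:8371  61:3515  62:2363  63:6763
  64:2704  65:1260  66:402  67:2810  68:2883  69:9412  70:5188  71:7416
  72:2962  73:4620  74:1474  75:6827  76:142  77:6700  78:1641  79:6334
  80:3908  81:6511  82:8881  83:698  84:3997  85:7185  86:6017  87:5843
  88:424  89:6492  90:4753  91:9512  92:7703  93:5487  94:8157  95:7519
  96:5031  97:2946  98:46  99:114  100:3910  101:9690  102:9051
Giant step factor: 6804^(-103) ≡ 3635 (mod 10429).
Scan 7050·3635^i mod 10429 for i = 0, 1, …:
  i=0: 7050   i=1: 2697   i=2: 335   i=3: 7961
  i=4: 8189   i=5: 2649   i=6: 3148   i=7: 2367
  i=8: 120   i=9: 8611     …   i=59: 3813
  i=60: 114
Match at i=60, j=99: k = 60·103 + 99 = 6279.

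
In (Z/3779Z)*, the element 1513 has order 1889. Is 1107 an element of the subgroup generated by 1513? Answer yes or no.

1107 ∈ ⟨1513⟩ iff 1107^1889 ≡ 1 (mod 3779), since |⟨1513⟩| = 1889.
1107^1889 mod 3779 = 3778.
Since 3778 ≠ 1, 1107 does not lie in the subgroup.

no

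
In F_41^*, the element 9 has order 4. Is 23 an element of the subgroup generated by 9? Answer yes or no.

23 ∈ ⟨9⟩ iff 23^4 ≡ 1 (mod 41), since |⟨9⟩| = 4.
23^4 mod 41 = 16.
Since 16 ≠ 1, 23 does not lie in the subgroup.

no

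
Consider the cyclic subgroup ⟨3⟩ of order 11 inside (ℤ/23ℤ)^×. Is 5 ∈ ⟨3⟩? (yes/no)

⟨3⟩ has order 11; its elements mod 23 are {1, 2, 3, 4, 6, 8, 9, 12, 13, 16, 18}.
5 is not in this set.

no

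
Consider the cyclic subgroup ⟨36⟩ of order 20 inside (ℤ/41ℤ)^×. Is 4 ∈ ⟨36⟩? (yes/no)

⟨36⟩ has order 20; its elements mod 41 are {1, 2, 4, 5, 8, 9, 10, 16, 18, 20, 21, 23, 25, 31, 32, 33, 36, 37, 39, 40}.
4 is in this set.

yes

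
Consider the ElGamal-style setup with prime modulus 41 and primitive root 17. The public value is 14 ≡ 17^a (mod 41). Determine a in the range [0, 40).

25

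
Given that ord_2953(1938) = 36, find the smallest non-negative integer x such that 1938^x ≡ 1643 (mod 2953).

11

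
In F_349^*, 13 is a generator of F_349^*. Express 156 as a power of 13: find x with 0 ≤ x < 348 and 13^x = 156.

Baby-step giant-step with m = ceil(sqrt(348)) = 19.
Baby table (13^j mod 349 for j=0..18):
  0:1  1:13  2:169  3:103  4:292  5:306  6:139  7:62
  8:108  9:8  10:104  11:305  12:126  13:242  14:5  15:65
  16:147  17:166  18:64
Giant step factor: 13^(-19) ≡ 112 (mod 349).
Scan 156·112^i mod 349 for i = 0, 1, …:
  i=0: 156   i=1: 22   i=2: 21   i=3: 258
  i=4: 278   i=5: 75   i=6: 24   i=7: 245
  i=8: 218   i=9: 335     …   i=15: 320
  i=16: 242
Match at i=16, j=13: x = 16·19 + 13 = 317.

317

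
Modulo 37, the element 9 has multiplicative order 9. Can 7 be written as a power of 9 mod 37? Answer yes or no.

⟨9⟩ has order 9; its elements mod 37 are {1, 7, 9, 10, 12, 16, 26, 33, 34}.
7 is in this set.

yes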